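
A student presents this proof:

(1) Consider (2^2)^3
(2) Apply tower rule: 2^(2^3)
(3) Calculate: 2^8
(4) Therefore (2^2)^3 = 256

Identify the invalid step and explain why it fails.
Step 2: Apply tower rule: 2^(2^3)

Step 2 incorrectly states that (a^b)^c = a^(b^c). The correct rule is (a^b)^c = a^(b×c). The actual value is (2^2)^3 = 2^6 = 64, not 2^8 = 256.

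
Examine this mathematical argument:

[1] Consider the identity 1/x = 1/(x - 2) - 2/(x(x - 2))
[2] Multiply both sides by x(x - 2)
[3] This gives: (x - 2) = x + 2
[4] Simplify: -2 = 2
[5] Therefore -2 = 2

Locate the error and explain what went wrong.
Step 3: This gives: (x - 2) = x + 2

Step 3 makes a sign error when clearing denominators. Multiplying -2/(x(x - 2)) by x(x - 2) gives -2, not +2. The correct result is (x - 2) = x - 2, which is trivially true, not (x - 2) = x + 2. (Step 1 is a valid identity: 1/(x - 2) - 2/(x(x - 2)) = (x - 2)/(x(x - 2)) = 1/x.)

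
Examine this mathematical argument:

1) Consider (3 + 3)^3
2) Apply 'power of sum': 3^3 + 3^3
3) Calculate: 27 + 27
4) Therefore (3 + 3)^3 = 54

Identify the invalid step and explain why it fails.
Step 2: Apply 'power of sum': 3^3 + 3^3

Step 2 incorrectly applies a non-existent rule '(a+b)^n = a^n + b^n'. This is false in general. The correct expansion uses the binomial theorem. The actual value is (3 + 3)^3 = 6^3 = 216, not 54.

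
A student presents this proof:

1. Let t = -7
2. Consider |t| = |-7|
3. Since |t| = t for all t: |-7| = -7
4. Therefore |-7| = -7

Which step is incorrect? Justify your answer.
Step 3: Since |t| = t for all t: |-7| = -7

Step 3 incorrectly states that |t| = t for all t. The correct definition is |t| = t when t >= 0, and |t| = -t when t < 0. Since -7 < 0, we have |-7| = -(-7) = 7, not -7.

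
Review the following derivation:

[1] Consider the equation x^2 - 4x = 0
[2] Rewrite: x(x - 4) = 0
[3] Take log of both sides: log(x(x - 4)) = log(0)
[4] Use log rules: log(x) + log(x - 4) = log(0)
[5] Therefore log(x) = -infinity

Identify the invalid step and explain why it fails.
Step 3: Take log of both sides: log(x(x - 4)) = log(0)

Step 3 takes the logarithm of both sides, resulting in log(0) on the right side. The logarithm is only defined for positive numbers; log(0) is undefined (approaches negative infinity). This operation is invalid.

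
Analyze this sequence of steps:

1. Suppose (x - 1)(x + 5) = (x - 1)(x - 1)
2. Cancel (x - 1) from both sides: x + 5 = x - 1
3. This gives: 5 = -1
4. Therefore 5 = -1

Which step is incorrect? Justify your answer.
Step 2: Cancel (x - 1) from both sides: x + 5 = x - 1

Step 2 cancels (x - 1) from both sides. This is only valid if (x - 1) ≠ 0, i.e., x ≠ 1. When x = 1, both sides equal zero regardless of the other factors. The correct approach requires considering x = 1 as a separate case.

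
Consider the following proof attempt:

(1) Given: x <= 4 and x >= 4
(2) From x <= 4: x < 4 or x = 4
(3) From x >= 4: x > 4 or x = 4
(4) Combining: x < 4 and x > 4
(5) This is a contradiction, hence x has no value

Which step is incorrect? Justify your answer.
Step 4: Combining: x < 4 and x > 4

Step 4 incorrectly combines the conditions. From x <= 4 and x >= 4, the intersection is x = 4. The error treats the 'or' cases as 'and' requirements. The correct conclusion is that x = 4 is the unique solution, not that no solution exists.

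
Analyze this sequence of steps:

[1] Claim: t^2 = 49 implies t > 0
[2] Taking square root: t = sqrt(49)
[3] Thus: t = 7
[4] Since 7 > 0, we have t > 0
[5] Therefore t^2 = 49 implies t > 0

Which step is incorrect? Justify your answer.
Step 2: Taking square root: t = sqrt(49)

Step 2 takes the square root and assumes the positive root only. The equation t^2 = 49 actually has two solutions: t = 7 and t = -7. The proof silently assumes t > 0 without justification, then uses this assumption to conclude t > 0, which is circular. The counterexample t = -7 shows the claim is false.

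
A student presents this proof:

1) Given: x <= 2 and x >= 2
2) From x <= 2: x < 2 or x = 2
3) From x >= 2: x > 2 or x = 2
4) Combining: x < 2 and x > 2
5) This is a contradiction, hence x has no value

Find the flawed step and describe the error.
Step 4: Combining: x < 2 and x > 2

Step 4 incorrectly combines the conditions. From x <= 2 and x >= 2, the intersection is x = 2. The error treats the 'or' cases as 'and' requirements. The correct conclusion is that x = 2 is the unique solution, not that no solution exists.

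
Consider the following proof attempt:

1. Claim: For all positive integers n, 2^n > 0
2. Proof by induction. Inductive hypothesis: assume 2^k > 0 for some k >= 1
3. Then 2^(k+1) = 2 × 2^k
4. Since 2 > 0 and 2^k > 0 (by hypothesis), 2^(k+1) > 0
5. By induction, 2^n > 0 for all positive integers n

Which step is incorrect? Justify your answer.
Step 5: By induction, 2^n > 0 for all positive integers n

Step 5 concludes the proof by induction, but no base case was ever established. A valid induction proof requires: (1) a base case proving 2^1 > 0, and (2) an inductive step showing IF 2^k > 0 THEN 2^(k+1) > 0. Steps 2-4 correctly establish the inductive step, but without the base case the conclusion in step 5 does not follow.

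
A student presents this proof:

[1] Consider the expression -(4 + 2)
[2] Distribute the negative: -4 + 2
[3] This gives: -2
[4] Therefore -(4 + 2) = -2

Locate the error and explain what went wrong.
Step 2: Distribute the negative: -4 + 2

Step 2 incorrectly distributes the negative sign. The correct distribution is -(4 + 2) = -4 - 2 = -6. The negative must be applied to both terms, not just the first. The error treats -(4 + 2) as -4 + 2, which equals -2 instead of -6.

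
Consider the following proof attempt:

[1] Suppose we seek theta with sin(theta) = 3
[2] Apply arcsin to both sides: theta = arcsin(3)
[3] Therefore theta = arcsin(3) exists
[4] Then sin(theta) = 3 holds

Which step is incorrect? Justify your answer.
Step 2: Apply arcsin to both sides: theta = arcsin(3)

Step 2 applies arcsin to 3. However, arcsin(x) is only defined for x in [-1, 1] because sin(theta) can only produce values in that range. Since |3| > 1, arcsin(3) is undefined. There is no angle whose sine equals 3.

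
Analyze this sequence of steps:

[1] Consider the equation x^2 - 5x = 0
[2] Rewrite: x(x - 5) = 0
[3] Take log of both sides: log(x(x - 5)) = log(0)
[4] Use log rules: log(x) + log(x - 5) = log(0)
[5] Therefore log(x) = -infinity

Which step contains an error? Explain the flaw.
Step 3: Take log of both sides: log(x(x - 5)) = log(0)

Step 3 takes the logarithm of both sides, resulting in log(0) on the right side. The logarithm is only defined for positive numbers; log(0) is undefined (approaches negative infinity). This operation is invalid.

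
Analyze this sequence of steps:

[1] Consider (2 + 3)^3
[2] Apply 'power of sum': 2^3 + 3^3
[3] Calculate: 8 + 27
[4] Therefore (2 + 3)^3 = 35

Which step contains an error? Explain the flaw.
Step 2: Apply 'power of sum': 2^3 + 3^3

Step 2 incorrectly applies a non-existent rule '(a+b)^n = a^n + b^n'. This is false in general. The correct expansion uses the binomial theorem. The actual value is (2 + 3)^3 = 5^3 = 125, not 35.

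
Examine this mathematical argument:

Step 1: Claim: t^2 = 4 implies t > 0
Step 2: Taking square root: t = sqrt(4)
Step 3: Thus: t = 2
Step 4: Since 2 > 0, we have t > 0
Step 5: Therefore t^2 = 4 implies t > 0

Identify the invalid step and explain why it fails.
Step 2: Taking square root: t = sqrt(4)

Step 2 takes the square root and assumes the positive root only. The equation t^2 = 4 actually has two solutions: t = 2 and t = -2. The proof silently assumes t > 0 without justification, then uses this assumption to conclude t > 0, which is circular. The counterexample t = -2 shows the claim is false.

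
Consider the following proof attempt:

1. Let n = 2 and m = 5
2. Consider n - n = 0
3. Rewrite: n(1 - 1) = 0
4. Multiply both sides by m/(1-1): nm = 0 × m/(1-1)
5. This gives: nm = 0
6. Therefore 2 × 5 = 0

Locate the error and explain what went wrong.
Step 4: Multiply both sides by m/(1-1): nm = 0 × m/(1-1)

Step 4 multiplies both sides by m/(1-1). However, 1-1 = 0, so this is multiplication by m/0, which is undefined. We cannot multiply by an undefined expression.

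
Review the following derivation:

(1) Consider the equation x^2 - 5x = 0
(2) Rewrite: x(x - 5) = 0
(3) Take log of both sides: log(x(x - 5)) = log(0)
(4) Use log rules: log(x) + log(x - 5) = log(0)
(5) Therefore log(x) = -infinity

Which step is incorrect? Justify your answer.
Step 3: Take log of both sides: log(x(x - 5)) = log(0)

Step 3 takes the logarithm of both sides, resulting in log(0) on the right side. The logarithm is only defined for positive numbers; log(0) is undefined (approaches negative infinity). This operation is invalid.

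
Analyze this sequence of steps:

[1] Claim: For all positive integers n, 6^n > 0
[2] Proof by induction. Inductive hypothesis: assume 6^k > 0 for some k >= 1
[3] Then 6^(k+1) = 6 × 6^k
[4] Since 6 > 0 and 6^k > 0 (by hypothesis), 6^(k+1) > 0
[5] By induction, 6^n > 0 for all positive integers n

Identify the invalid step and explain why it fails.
Step 5: By induction, 6^n > 0 for all positive integers n

Step 5 concludes the proof by induction, but no base case was ever established. A valid induction proof requires: (1) a base case proving 6^1 > 0, and (2) an inductive step showing IF 6^k > 0 THEN 6^(k+1) > 0. Steps 2-4 correctly establish the inductive step, but without the base case the conclusion in step 5 does not follow.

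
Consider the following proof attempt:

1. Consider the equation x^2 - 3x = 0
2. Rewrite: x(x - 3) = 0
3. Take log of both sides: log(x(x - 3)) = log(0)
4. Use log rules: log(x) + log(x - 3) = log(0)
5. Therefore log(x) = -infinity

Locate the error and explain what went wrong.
Step 3: Take log of both sides: log(x(x - 3)) = log(0)

Step 3 takes the logarithm of both sides, resulting in log(0) on the right side. The logarithm is only defined for positive numbers; log(0) is undefined (approaches negative infinity). This operation is invalid.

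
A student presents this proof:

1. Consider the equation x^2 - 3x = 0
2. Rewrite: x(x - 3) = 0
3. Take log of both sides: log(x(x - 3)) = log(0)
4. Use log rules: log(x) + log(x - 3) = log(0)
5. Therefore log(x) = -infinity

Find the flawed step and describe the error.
Step 3: Take log of both sides: log(x(x - 3)) = log(0)

Step 3 takes the logarithm of both sides, resulting in log(0) on the right side. The logarithm is only defined for positive numbers; log(0) is undefined (approaches negative infinity). This operation is invalid.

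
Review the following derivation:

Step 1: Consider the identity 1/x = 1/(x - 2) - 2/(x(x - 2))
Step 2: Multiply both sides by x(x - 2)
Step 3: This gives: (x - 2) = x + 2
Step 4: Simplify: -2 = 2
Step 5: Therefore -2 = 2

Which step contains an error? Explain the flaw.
Step 3: This gives: (x - 2) = x + 2

Step 3 makes a sign error when clearing denominators. Multiplying -2/(x(x - 2)) by x(x - 2) gives -2, not +2. The correct result is (x - 2) = x - 2, which is trivially true, not (x - 2) = x + 2. (Step 1 is a valid identity: 1/(x - 2) - 2/(x(x - 2)) = (x - 2)/(x(x - 2)) = 1/x.)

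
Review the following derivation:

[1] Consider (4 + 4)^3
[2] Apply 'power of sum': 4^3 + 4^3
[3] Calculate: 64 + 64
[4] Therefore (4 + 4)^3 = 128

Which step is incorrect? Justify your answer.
Step 2: Apply 'power of sum': 4^3 + 4^3

Step 2 incorrectly applies a non-existent rule '(a+b)^n = a^n + b^n'. This is false in general. The correct expansion uses the binomial theorem. The actual value is (4 + 4)^3 = 8^3 = 512, not 128.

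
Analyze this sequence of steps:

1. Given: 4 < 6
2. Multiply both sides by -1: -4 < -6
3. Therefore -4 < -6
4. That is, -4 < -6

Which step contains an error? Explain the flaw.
Step 2: Multiply both sides by -1: -4 < -6

Step 2 multiplies both sides by -1 but fails to reverse the inequality sign. When multiplying (or dividing) an inequality by a negative number, the direction must be reversed. Since 4 < 6, we should get -4 > -6, i.e., -4 > -6.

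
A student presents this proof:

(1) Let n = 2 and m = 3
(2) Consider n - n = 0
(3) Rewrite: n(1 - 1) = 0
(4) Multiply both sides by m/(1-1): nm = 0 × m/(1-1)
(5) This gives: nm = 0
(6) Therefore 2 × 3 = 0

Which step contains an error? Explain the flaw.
Step 4: Multiply both sides by m/(1-1): nm = 0 × m/(1-1)

Step 4 multiplies both sides by m/(1-1). However, 1-1 = 0, so this is multiplication by m/0, which is undefined. We cannot multiply by an undefined expression.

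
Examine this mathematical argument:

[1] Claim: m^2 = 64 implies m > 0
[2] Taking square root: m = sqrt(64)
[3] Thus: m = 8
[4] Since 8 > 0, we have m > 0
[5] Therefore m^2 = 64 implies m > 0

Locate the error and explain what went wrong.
Step 2: Taking square root: m = sqrt(64)

Step 2 takes the square root and assumes the positive root only. The equation m^2 = 64 actually has two solutions: m = 8 and m = -8. The proof silently assumes m > 0 without justification, then uses this assumption to conclude m > 0, which is circular. The counterexample m = -8 shows the claim is false.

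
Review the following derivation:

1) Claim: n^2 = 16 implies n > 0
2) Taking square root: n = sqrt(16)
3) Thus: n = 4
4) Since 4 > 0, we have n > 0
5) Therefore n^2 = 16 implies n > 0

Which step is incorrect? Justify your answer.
Step 2: Taking square root: n = sqrt(16)

Step 2 takes the square root and assumes the positive root only. The equation n^2 = 16 actually has two solutions: n = 4 and n = -4. The proof silently assumes n > 0 without justification, then uses this assumption to conclude n > 0, which is circular. The counterexample n = -4 shows the claim is false.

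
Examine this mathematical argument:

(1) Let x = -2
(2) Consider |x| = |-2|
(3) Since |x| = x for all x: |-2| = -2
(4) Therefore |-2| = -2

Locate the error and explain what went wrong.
Step 3: Since |x| = x for all x: |-2| = -2

Step 3 incorrectly states that |x| = x for all x. The correct definition is |x| = x when x >= 0, and |x| = -x when x < 0. Since -2 < 0, we have |-2| = -(-2) = 2, not -2.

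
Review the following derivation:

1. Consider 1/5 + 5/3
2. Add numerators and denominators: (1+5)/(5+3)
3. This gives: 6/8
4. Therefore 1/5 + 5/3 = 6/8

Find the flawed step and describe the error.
Step 2: Add numerators and denominators: (1+5)/(5+3)

Step 2 incorrectly adds fractions by separately adding numerators and denominators. This is wrong. The correct method requires a common denominator: 1/5 + 5/3 = (1×3 + 5×5)/(5×3) = 28/15 = 28/15. The method used gives 6/8, which is different.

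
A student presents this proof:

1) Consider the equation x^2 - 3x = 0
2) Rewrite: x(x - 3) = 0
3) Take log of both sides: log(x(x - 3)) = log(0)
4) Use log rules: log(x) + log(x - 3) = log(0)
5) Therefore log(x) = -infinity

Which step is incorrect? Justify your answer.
Step 3: Take log of both sides: log(x(x - 3)) = log(0)

Step 3 takes the logarithm of both sides, resulting in log(0) on the right side. The logarithm is only defined for positive numbers; log(0) is undefined (approaches negative infinity). This operation is invalid.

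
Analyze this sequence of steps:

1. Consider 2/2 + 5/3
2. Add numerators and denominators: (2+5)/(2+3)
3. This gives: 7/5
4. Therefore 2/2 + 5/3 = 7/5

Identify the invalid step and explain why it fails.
Step 2: Add numerators and denominators: (2+5)/(2+3)

Step 2 incorrectly adds fractions by separately adding numerators and denominators. This is wrong. The correct method requires a common denominator: 2/2 + 5/3 = (2×3 + 5×2)/(2×3) = 16/6 = 8/3. The method used gives 7/5, which is different.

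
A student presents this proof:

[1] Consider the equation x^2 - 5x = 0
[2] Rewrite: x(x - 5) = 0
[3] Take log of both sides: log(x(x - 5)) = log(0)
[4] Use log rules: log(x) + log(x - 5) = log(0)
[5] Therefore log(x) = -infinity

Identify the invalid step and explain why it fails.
Step 3: Take log of both sides: log(x(x - 5)) = log(0)

Step 3 takes the logarithm of both sides, resulting in log(0) on the right side. The logarithm is only defined for positive numbers; log(0) is undefined (approaches negative infinity). This operation is invalid.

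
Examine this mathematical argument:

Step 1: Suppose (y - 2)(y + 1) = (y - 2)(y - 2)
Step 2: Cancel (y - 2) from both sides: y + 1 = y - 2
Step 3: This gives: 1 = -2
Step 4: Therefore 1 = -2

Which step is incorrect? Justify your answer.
Step 2: Cancel (y - 2) from both sides: y + 1 = y - 2

Step 2 cancels (y - 2) from both sides. This is only valid if (y - 2) ≠ 0, i.e., y ≠ 2. When y = 2, both sides equal zero regardless of the other factors. The correct approach requires considering y = 2 as a separate case.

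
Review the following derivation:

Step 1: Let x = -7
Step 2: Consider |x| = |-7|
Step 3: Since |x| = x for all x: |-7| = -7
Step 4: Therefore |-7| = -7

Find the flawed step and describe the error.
Step 3: Since |x| = x for all x: |-7| = -7

Step 3 incorrectly states that |x| = x for all x. The correct definition is |x| = x when x >= 0, and |x| = -x when x < 0. Since -7 < 0, we have |-7| = -(-7) = 7, not -7.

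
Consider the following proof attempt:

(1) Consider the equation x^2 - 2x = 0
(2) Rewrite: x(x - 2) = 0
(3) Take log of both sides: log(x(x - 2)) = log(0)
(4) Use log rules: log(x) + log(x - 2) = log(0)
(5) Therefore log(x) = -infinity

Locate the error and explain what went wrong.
Step 3: Take log of both sides: log(x(x - 2)) = log(0)

Step 3 takes the logarithm of both sides, resulting in log(0) on the right side. The logarithm is only defined for positive numbers; log(0) is undefined (approaches negative infinity). This operation is invalid.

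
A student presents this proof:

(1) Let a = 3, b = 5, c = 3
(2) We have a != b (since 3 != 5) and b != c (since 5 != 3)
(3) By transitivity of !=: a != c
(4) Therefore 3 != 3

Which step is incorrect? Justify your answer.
Step 3: By transitivity of !=: a != c

Step 3 incorrectly applies transitivity to the '!=' relation. Transitivity states: if a R b and b R c, then a R c. However, '!=' is not transitive. Counterexample: 3 != 5 and 5 != 3, but 3 = 3 (both equal 3). Transitivity holds for relations like <, <=, =, but not for !=.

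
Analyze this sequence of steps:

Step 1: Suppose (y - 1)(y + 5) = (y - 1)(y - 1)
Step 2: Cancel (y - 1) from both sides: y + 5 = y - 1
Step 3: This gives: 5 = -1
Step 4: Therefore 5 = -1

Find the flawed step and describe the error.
Step 2: Cancel (y - 1) from both sides: y + 5 = y - 1

Step 2 cancels (y - 1) from both sides. This is only valid if (y - 1) ≠ 0, i.e., y ≠ 1. When y = 1, both sides equal zero regardless of the other factors. The correct approach requires considering y = 1 as a separate case.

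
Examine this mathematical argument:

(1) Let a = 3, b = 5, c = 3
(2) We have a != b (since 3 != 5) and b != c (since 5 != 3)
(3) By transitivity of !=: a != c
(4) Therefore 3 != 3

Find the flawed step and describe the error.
Step 3: By transitivity of !=: a != c

Step 3 incorrectly applies transitivity to the '!=' relation. Transitivity states: if a R b and b R c, then a R c. However, '!=' is not transitive. Counterexample: 3 != 5 and 5 != 3, but 3 = 3 (both equal 3). Transitivity holds for relations like <, <=, =, but not for !=.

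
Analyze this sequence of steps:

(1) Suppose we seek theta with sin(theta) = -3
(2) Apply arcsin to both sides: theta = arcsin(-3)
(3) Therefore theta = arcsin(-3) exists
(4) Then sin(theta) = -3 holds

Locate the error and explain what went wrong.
Step 2: Apply arcsin to both sides: theta = arcsin(-3)

Step 2 applies arcsin to -3. However, arcsin(x) is only defined for x in [-1, 1] because sin(theta) can only produce values in that range. Since |-3| > 1, arcsin(-3) is undefined. There is no angle whose sine equals -3.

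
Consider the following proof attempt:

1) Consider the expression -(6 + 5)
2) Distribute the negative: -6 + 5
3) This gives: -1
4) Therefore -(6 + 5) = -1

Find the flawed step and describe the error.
Step 2: Distribute the negative: -6 + 5

Step 2 incorrectly distributes the negative sign. The correct distribution is -(6 + 5) = -6 - 5 = -11. The negative must be applied to both terms, not just the first. The error treats -(6 + 5) as -6 + 5, which equals -1 instead of -11.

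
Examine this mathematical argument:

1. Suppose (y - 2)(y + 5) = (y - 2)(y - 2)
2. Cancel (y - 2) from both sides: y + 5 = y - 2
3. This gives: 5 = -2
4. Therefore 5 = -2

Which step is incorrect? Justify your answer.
Step 2: Cancel (y - 2) from both sides: y + 5 = y - 2

Step 2 cancels (y - 2) from both sides. This is only valid if (y - 2) ≠ 0, i.e., y ≠ 2. When y = 2, both sides equal zero regardless of the other factors. The correct approach requires considering y = 2 as a separate case.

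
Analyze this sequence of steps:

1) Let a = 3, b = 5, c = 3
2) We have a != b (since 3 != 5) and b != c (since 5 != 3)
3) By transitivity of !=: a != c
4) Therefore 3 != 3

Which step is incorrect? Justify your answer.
Step 3: By transitivity of !=: a != c

Step 3 incorrectly applies transitivity to the '!=' relation. Transitivity states: if a R b and b R c, then a R c. However, '!=' is not transitive. Counterexample: 3 != 5 and 5 != 3, but 3 = 3 (both equal 3). Transitivity holds for relations like <, <=, =, but not for !=.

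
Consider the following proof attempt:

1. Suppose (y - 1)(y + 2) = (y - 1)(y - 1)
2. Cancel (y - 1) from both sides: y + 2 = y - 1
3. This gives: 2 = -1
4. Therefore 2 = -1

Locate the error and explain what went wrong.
Step 2: Cancel (y - 1) from both sides: y + 2 = y - 1

Step 2 cancels (y - 1) from both sides. This is only valid if (y - 1) ≠ 0, i.e., y ≠ 1. When y = 1, both sides equal zero regardless of the other factors. The correct approach requires considering y = 1 as a separate case.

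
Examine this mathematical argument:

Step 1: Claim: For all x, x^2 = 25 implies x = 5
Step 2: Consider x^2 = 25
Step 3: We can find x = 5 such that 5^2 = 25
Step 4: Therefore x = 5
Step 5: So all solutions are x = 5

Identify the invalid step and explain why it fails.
Step 4: Therefore x = 5

Step 4 incorrectly concludes that x = 5 is the only solution. The proof shows that x = 5 is A solution (existence), but does not show it is the ONLY solution (uniqueness). In fact, x = -5 is also a solution since (-5)^2 = 25. Finding one solution doesn't prove there are no others.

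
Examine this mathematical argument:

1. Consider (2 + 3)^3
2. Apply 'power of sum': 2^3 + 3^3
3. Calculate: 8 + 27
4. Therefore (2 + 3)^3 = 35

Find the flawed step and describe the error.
Step 2: Apply 'power of sum': 2^3 + 3^3

Step 2 incorrectly applies a non-existent rule '(a+b)^n = a^n + b^n'. This is false in general. The correct expansion uses the binomial theorem. The actual value is (2 + 3)^3 = 5^3 = 125, not 35.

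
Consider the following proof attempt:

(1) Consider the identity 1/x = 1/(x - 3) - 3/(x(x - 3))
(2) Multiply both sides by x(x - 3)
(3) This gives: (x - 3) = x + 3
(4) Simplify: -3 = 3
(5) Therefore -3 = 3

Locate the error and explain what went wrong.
Step 3: This gives: (x - 3) = x + 3

Step 3 makes a sign error when clearing denominators. Multiplying -3/(x(x - 3)) by x(x - 3) gives -3, not +3. The correct result is (x - 3) = x - 3, which is trivially true, not (x - 3) = x + 3. (Step 1 is a valid identity: 1/(x - 3) - 3/(x(x - 3)) = (x - 3)/(x(x - 3)) = 1/x.)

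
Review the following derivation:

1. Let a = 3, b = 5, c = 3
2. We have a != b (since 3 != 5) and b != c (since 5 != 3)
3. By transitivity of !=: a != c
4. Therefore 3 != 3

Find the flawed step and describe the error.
Step 3: By transitivity of !=: a != c

Step 3 incorrectly applies transitivity to the '!=' relation. Transitivity states: if a R b and b R c, then a R c. However, '!=' is not transitive. Counterexample: 3 != 5 and 5 != 3, but 3 = 3 (both equal 3). Transitivity holds for relations like <, <=, =, but not for !=.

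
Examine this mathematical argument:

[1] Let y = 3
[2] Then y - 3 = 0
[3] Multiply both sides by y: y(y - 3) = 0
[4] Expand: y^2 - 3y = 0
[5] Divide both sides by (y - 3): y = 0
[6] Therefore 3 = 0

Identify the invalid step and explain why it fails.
Step 5: Divide both sides by (y - 3): y = 0

Step 5 divides both sides by (y - 3). However, since y = 3, we have (y - 3) = 0. Division by zero is undefined, making this step invalid.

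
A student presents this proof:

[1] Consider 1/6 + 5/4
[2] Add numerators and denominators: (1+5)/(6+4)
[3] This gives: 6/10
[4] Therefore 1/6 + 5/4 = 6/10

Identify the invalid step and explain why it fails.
Step 2: Add numerators and denominators: (1+5)/(6+4)

Step 2 incorrectly adds fractions by separately adding numerators and denominators. This is wrong. The correct method requires a common denominator: 1/6 + 5/4 = (1×4 + 5×6)/(6×4) = 34/24 = 17/12. The method used gives 6/10, which is different.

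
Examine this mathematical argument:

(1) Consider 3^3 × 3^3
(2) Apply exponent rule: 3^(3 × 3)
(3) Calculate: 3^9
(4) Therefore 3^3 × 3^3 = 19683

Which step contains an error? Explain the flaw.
Step 2: Apply exponent rule: 3^(3 × 3)

Step 2 incorrectly states that a^b × a^c = a^(b×c). The correct rule is a^b × a^c = a^(b+c). The actual value is 3^3 × 3^3 = 3^6 = 729, not 3^9 = 19683.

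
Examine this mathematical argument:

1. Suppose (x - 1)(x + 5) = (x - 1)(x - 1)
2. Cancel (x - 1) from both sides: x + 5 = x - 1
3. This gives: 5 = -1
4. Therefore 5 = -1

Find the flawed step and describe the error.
Step 2: Cancel (x - 1) from both sides: x + 5 = x - 1

Step 2 cancels (x - 1) from both sides. This is only valid if (x - 1) ≠ 0, i.e., x ≠ 1. When x = 1, both sides equal zero regardless of the other factors. The correct approach requires considering x = 1 as a separate case.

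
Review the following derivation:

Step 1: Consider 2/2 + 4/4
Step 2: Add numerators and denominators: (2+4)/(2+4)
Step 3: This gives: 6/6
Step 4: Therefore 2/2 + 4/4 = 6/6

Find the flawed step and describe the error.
Step 2: Add numerators and denominators: (2+4)/(2+4)

Step 2 incorrectly adds fractions by separately adding numerators and denominators. This is wrong. The correct method requires a common denominator: 2/2 + 4/4 = (2×4 + 4×2)/(2×4) = 16/8 = 2. The method used gives 6/6, which is different.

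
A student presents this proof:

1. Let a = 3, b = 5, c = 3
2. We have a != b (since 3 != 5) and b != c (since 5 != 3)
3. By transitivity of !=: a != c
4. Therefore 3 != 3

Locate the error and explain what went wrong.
Step 3: By transitivity of !=: a != c

Step 3 incorrectly applies transitivity to the '!=' relation. Transitivity states: if a R b and b R c, then a R c. However, '!=' is not transitive. Counterexample: 3 != 5 and 5 != 3, but 3 = 3 (both equal 3). Transitivity holds for relations like <, <=, =, but not for !=.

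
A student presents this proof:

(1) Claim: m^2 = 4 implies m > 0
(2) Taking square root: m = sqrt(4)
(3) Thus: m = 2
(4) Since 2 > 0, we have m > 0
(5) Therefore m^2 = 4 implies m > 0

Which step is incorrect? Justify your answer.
Step 2: Taking square root: m = sqrt(4)

Step 2 takes the square root and assumes the positive root only. The equation m^2 = 4 actually has two solutions: m = 2 and m = -2. The proof silently assumes m > 0 without justification, then uses this assumption to conclude m > 0, which is circular. The counterexample m = -2 shows the claim is false.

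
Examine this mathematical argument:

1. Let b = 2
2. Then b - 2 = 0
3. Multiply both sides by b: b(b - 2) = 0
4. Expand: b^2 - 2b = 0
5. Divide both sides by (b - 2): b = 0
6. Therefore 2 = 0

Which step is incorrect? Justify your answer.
Step 5: Divide both sides by (b - 2): b = 0

Step 5 divides both sides by (b - 2). However, since b = 2, we have (b - 2) = 0. Division by zero is undefined, making this step invalid.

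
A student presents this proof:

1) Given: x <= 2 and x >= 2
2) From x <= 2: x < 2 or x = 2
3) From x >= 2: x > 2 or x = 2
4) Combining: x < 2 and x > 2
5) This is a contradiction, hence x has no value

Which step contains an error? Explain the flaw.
Step 4: Combining: x < 2 and x > 2

Step 4 incorrectly combines the conditions. From x <= 2 and x >= 2, the intersection is x = 2. The error treats the 'or' cases as 'and' requirements. The correct conclusion is that x = 2 is the unique solution, not that no solution exists.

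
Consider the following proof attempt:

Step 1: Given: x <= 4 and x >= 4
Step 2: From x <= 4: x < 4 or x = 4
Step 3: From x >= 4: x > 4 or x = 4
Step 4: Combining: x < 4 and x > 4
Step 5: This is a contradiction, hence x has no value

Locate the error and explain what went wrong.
Step 4: Combining: x < 4 and x > 4

Step 4 incorrectly combines the conditions. From x <= 4 and x >= 4, the intersection is x = 4. The error treats the 'or' cases as 'and' requirements. The correct conclusion is that x = 4 is the unique solution, not that no solution exists.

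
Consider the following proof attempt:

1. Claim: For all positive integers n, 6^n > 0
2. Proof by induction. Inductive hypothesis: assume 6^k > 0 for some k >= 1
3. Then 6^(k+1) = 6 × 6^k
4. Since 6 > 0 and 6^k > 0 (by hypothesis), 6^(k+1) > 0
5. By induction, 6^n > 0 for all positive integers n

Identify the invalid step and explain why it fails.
Step 5: By induction, 6^n > 0 for all positive integers n

Step 5 concludes the proof by induction, but no base case was ever established. A valid induction proof requires: (1) a base case proving 6^1 > 0, and (2) an inductive step showing IF 6^k > 0 THEN 6^(k+1) > 0. Steps 2-4 correctly establish the inductive step, but without the base case the conclusion in step 5 does not follow.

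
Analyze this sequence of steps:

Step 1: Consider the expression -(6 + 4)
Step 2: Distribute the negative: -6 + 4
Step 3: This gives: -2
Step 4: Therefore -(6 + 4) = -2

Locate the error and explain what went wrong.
Step 2: Distribute the negative: -6 + 4

Step 2 incorrectly distributes the negative sign. The correct distribution is -(6 + 4) = -6 - 4 = -10. The negative must be applied to both terms, not just the first. The error treats -(6 + 4) as -6 + 4, which equals -2 instead of -10.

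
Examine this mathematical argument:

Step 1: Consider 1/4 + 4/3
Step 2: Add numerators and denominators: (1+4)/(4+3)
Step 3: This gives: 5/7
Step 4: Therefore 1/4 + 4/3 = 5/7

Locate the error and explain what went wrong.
Step 2: Add numerators and denominators: (1+4)/(4+3)

Step 2 incorrectly adds fractions by separately adding numerators and denominators. This is wrong. The correct method requires a common denominator: 1/4 + 4/3 = (1×3 + 4×4)/(4×3) = 19/12 = 19/12. The method used gives 5/7, which is different.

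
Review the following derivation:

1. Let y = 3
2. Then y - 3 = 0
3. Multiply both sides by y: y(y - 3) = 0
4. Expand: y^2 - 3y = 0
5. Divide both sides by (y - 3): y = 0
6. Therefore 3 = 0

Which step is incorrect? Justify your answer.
Step 5: Divide both sides by (y - 3): y = 0

Step 5 divides both sides by (y - 3). However, since y = 3, we have (y - 3) = 0. Division by zero is undefined, making this step invalid.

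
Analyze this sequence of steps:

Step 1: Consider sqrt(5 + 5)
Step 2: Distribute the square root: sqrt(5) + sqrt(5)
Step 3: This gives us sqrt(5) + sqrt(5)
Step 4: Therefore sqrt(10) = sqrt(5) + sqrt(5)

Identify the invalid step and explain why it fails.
Step 2: Distribute the square root: sqrt(5) + sqrt(5)

Step 2 incorrectly 'distributes' the square root over addition. The square root function does not distribute: sqrt(a + b) ≠ sqrt(a) + sqrt(b). In fact, sqrt(5 + 5) = sqrt(10) ≈ 3.1623, while sqrt(5) + sqrt(5) ≈ 4.4721.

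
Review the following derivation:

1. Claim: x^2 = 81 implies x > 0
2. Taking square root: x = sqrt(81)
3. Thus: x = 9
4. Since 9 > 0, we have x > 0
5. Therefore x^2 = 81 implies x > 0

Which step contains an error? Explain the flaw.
Step 2: Taking square root: x = sqrt(81)

Step 2 takes the square root and assumes the positive root only. The equation x^2 = 81 actually has two solutions: x = 9 and x = -9. The proof silently assumes x > 0 without justification, then uses this assumption to conclude x > 0, which is circular. The counterexample x = -9 shows the claim is false.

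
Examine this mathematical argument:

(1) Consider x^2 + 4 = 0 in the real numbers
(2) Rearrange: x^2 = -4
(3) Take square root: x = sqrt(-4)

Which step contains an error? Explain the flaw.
Step 3: Take square root: x = sqrt(-4)

Step 3 takes the square root of -4, which is negative. In the real number system, the square root of a negative number is undefined. The equation x^2 + 4 = 0 has no real solutions. Square roots of negative numbers only exist in the complex numbers.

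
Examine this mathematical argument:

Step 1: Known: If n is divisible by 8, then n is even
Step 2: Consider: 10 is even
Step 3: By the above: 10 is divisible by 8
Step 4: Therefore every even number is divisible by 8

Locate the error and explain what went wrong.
Step 3: By the above: 10 is divisible by 8

Step 3 commits the fallacy of affirming the consequent. The known fact 'divisible by 8 → even' does NOT imply 'even → divisible by 8'. That would be the converse, which is false. For example, 10 is even but 10 ÷ 8 = 1.25, which is not an integer.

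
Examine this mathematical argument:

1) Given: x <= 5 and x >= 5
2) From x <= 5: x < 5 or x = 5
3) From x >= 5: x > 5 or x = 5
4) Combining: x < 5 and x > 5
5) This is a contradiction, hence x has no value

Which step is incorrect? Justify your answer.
Step 4: Combining: x < 5 and x > 5

Step 4 incorrectly combines the conditions. From x <= 5 and x >= 5, the intersection is x = 5. The error treats the 'or' cases as 'and' requirements. The correct conclusion is that x = 5 is the unique solution, not that no solution exists.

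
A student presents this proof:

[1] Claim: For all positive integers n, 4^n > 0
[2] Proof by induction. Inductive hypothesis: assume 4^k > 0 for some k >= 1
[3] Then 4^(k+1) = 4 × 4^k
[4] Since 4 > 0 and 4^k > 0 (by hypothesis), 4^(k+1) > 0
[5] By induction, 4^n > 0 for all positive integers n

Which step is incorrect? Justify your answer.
Step 5: By induction, 4^n > 0 for all positive integers n

Step 5 concludes the proof by induction, but no base case was ever established. A valid induction proof requires: (1) a base case proving 4^1 > 0, and (2) an inductive step showing IF 4^k > 0 THEN 4^(k+1) > 0. Steps 2-4 correctly establish the inductive step, but without the base case the conclusion in step 5 does not follow.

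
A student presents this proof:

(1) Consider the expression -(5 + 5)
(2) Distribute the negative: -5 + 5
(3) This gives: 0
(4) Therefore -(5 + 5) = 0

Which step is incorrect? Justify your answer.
Step 2: Distribute the negative: -5 + 5

Step 2 incorrectly distributes the negative sign. The correct distribution is -(5 + 5) = -5 - 5 = -10. The negative must be applied to both terms, not just the first. The error treats -(5 + 5) as -5 + 5, which equals 0 instead of -10.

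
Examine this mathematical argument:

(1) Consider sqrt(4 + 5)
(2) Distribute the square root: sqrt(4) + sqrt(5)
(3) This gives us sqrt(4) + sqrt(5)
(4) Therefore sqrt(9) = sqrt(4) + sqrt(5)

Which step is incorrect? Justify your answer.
Step 2: Distribute the square root: sqrt(4) + sqrt(5)

Step 2 incorrectly 'distributes' the square root over addition. The square root function does not distribute: sqrt(a + b) ≠ sqrt(a) + sqrt(b). In fact, sqrt(4 + 5) = sqrt(9) ≈ 3.0000, while sqrt(4) + sqrt(5) ≈ 4.2361.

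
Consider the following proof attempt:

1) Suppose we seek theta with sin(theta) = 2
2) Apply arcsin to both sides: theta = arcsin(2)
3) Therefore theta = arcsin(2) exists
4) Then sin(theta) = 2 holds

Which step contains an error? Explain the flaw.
Step 2: Apply arcsin to both sides: theta = arcsin(2)

Step 2 applies arcsin to 2. However, arcsin(x) is only defined for x in [-1, 1] because sin(theta) can only produce values in that range. Since |2| > 1, arcsin(2) is undefined. There is no angle whose sine equals 2.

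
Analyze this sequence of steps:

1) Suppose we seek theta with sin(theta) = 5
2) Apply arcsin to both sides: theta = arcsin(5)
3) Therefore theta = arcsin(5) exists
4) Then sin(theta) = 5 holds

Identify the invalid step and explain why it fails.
Step 2: Apply arcsin to both sides: theta = arcsin(5)

Step 2 applies arcsin to 5. However, arcsin(x) is only defined for x in [-1, 1] because sin(theta) can only produce values in that range. Since |5| > 1, arcsin(5) is undefined. There is no angle whose sine equals 5.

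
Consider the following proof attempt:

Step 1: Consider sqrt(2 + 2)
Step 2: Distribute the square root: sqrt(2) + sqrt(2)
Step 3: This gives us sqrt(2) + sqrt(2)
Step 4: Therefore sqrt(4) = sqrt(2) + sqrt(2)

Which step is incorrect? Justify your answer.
Step 2: Distribute the square root: sqrt(2) + sqrt(2)

Step 2 incorrectly 'distributes' the square root over addition. The square root function does not distribute: sqrt(a + b) ≠ sqrt(a) + sqrt(b). In fact, sqrt(2 + 2) = sqrt(4) ≈ 2.0000, while sqrt(2) + sqrt(2) ≈ 2.8284.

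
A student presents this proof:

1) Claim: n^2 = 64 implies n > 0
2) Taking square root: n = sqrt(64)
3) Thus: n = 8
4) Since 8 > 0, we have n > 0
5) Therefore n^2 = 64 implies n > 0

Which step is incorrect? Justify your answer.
Step 2: Taking square root: n = sqrt(64)

Step 2 takes the square root and assumes the positive root only. The equation n^2 = 64 actually has two solutions: n = 8 and n = -8. The proof silently assumes n > 0 without justification, then uses this assumption to conclude n > 0, which is circular. The counterexample n = -8 shows the claim is false.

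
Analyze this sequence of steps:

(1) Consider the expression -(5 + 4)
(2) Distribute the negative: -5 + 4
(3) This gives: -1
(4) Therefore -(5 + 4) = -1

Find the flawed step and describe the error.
Step 2: Distribute the negative: -5 + 4

Step 2 incorrectly distributes the negative sign. The correct distribution is -(5 + 4) = -5 - 4 = -9. The negative must be applied to both terms, not just the first. The error treats -(5 + 4) as -5 + 4, which equals -1 instead of -9.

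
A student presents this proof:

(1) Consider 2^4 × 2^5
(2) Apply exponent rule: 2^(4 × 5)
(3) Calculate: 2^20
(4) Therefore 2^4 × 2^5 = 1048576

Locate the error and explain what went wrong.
Step 2: Apply exponent rule: 2^(4 × 5)

Step 2 incorrectly states that a^b × a^c = a^(b×c). The correct rule is a^b × a^c = a^(b+c). The actual value is 2^4 × 2^5 = 2^9 = 512, not 2^20 = 1048576.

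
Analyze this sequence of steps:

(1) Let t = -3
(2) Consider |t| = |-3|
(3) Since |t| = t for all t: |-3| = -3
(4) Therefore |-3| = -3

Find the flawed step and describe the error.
Step 3: Since |t| = t for all t: |-3| = -3

Step 3 incorrectly states that |t| = t for all t. The correct definition is |t| = t when t >= 0, and |t| = -t when t < 0. Since -3 < 0, we have |-3| = -(-3) = 3, not -3.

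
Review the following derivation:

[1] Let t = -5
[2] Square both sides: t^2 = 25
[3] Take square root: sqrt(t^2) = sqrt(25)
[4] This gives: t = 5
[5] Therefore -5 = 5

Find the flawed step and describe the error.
Step 4: This gives: t = 5

Step 4 incorrectly states that sqrt(t^2) = t. The correct identity is sqrt(t^2) = |t|. Since t = -5 < 0, we have sqrt(t^2) = |-5| = 5, not t = -5.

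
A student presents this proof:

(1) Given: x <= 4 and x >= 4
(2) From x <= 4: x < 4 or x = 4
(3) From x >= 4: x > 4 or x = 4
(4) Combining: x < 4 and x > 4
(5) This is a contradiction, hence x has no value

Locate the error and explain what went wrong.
Step 4: Combining: x < 4 and x > 4

Step 4 incorrectly combines the conditions. From x <= 4 and x >= 4, the intersection is x = 4. The error treats the 'or' cases as 'and' requirements. The correct conclusion is that x = 4 is the unique solution, not that no solution exists.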